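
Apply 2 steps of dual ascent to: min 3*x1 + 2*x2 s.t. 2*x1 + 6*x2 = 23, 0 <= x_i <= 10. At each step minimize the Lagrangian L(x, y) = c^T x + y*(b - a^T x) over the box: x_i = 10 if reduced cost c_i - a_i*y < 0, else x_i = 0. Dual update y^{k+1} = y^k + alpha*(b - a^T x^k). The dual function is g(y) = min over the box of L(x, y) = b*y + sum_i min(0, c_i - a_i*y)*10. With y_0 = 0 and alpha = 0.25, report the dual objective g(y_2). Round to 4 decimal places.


Dual ascent for LP: min 3*x1 + 2*x2, 2*x1 + 6*x2 = 23, 0 <= x_i <= 10
Step 1: y^k = 0.0, reduced costs: (3.0, 2.0)
  x^k = (0.0, 0.0), subgradient = b - a^T x = 23.0
  y^{k+1} = 0.0 + 0.25*23.0 = 5.75
Step 2: y^k = 5.75, reduced costs: (-8.5, -32.5)
  x^k = (10.0, 10.0), subgradient = b - a^T x = -57.0
  y^{k+1} = 5.75 + 0.25*-57.0 = -8.5
Dual objective at y_2 = -8.5: reduced costs (20.0, 53.0), box minimizer x = (0.0, 0.0)
g(y_2) = b*y + (c1 - a1*y)*x1 + (c2 - a2*y)*x2 = 23*(-8.5) + 20.0*0.0 + 53.0*0.0 = -195.5 + 0.0 + 0.0 = -195.5


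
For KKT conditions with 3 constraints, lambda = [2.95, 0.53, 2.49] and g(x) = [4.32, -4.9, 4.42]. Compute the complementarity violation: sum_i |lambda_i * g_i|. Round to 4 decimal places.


KKT complementary slackness check:
lambda_1 * g_1 = 2.95 * 4.32 = 12.744
lambda_2 * g_2 = 0.53 * -4.9 = -2.597
lambda_3 * g_3 = 2.49 * 4.42 = 11.0058
Total violation = 12.744 + 2.597 + 11.0058 = 26.3468


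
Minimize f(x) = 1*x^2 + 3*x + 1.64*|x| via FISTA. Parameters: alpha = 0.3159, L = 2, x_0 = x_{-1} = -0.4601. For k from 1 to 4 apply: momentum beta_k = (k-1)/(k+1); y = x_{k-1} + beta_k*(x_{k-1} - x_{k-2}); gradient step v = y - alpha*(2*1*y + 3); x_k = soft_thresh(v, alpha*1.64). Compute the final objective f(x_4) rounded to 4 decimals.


FISTA on f(x) = 1*x^2 + 3*x + 1.64*|x|
L = 2, alpha = 0.3159
Iteration 1: beta = 0.0, y = -0.4601 + 0.0*(-0.4601 + 0.4601) = -0.4601
  grad(y) = 2.0798, v = y - alpha*grad = -1.1171
  prox(v) = soft_thresh(-1.1171, 0.5181) = -0.599
Iteration 2: beta = 0.3333, y = -0.599 + 0.3333*(-0.599 + 0.4601) = -0.6453
  grad(y) = 1.7093, v = y - alpha*grad = -1.1853
  prox(v) = soft_thresh(-1.1853, 0.5181) = -0.6672
Iteration 3: beta = 0.5, y = -0.6672 + 0.5*(-0.6672 + 0.599) = -0.7013
  grad(y) = 1.5973, v = y - alpha*grad = -1.2059
  prox(v) = soft_thresh(-1.2059, 0.5181) = -0.6879
Iteration 4: beta = 0.6, y = -0.6879 + 0.6*(-0.6879 + 0.6672) = -0.7002
  grad(y) = 1.5995, v = y - alpha*grad = -1.2055
  prox(v) = soft_thresh(-1.2055, 0.5181) = -0.6874
f(x_4) = 1*(-0.6874)^2 + 3*(-0.6874) + 1.64*|-0.6874| = -0.4623


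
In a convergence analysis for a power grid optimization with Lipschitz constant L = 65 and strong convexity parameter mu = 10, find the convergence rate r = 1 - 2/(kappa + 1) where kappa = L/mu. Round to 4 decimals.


Step 1: Compute the condition number.
kappa = L/mu = 65/10 = 6.5
Step 2: Compute the convergence rate.
r = 1 - 2/(kappa + 1) = 1 - 2*mu/(L + mu) = (L - mu)/(L + mu) = 55/75 = 0.7333


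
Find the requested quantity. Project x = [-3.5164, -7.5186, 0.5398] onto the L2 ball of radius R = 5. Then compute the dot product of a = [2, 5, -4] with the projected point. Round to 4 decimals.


Step 1: Compute ||x|| (intermediates to 6 decimals).
||x|| = sqrt((-3.5164)^2 + (-7.5186)^2 + 0.5398^2) = 8.3178
Step 2: Project.
Since ||x|| > R, scale = R/||x|| = 5/8.3178 = 0.60112, proj(x) = scale * x
proj(x) = [-2.113778, -4.519581, 0.324485]
Step 3: Dot product.
a^T * proj(x) = 2*(-2.113778) + 5*(-4.519581) - 4*0.324485 = -28.1234


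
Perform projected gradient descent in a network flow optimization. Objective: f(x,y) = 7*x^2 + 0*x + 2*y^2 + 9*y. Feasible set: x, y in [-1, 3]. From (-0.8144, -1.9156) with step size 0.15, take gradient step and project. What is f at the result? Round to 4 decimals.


Step 1: Compute gradient at (-0.8144, -1.9156).
grad_x = 2*7*-0.8144 + 0 = -11.4016
grad_y = 2*2*-1.9156 + 9 = 1.3376
Step 2: Gradient step.
x_raw = -0.8144 - 0.15*-11.4016 = 0.8958
y_raw = -1.9156 - 0.15*1.3376 = -2.1162
Step 3: Project onto [-1, 3].
x_proj = clip(0.8958) = 0.8958
y_proj = clip(-2.1162) = -1.0
Step 4: Evaluate f.
f(0.8958, -1.0) = -1.3823


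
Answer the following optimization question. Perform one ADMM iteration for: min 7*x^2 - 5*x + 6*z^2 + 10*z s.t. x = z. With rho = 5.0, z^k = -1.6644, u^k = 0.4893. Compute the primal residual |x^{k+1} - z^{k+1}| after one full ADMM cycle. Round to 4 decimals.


ADMM iteration with rho = 5.0, z^k = -1.6644, u^k = 0.4893
Step 1: x-update.
Minimize 7*x^2 - 5*x + (5.0/2)*(x + 1.6644 + 0.4893)^2
FOC: (2*7 + 5.0)*x = 5 + 5.0*(-1.6644 - 0.4893)
x^{k+1} = -0.3036
Step 2: z-update.
Minimize 6*z^2 + 10*z + (5.0/2)*(-0.3036 - z + 0.4893)^2
FOC: (2*6 + 5.0)*z = -10 + 5.0*(-0.3036 + 0.4893)
z^{k+1} = -0.5336
Step 3: u-update.
u^{k+1} = 0.4893 - 0.3036 + 0.5336 = 0.7193
Step 4: Primal residual = |-0.3036 + 0.5336| = 0.23


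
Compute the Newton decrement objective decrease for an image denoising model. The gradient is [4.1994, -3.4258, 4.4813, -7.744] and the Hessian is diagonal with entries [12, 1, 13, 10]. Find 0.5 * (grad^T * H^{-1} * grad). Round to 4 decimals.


Step 1: H is diagonal, so H^(-1) * g = [0.35, -3.4258, 0.3447, -0.7744].
Step 2: g^T H^(-1) g = sum_i g_i^2 / H_ii
  = (4.1994)^2/12 + (-3.4258)^2/1 + (4.4813)^2/13 + (-7.744)^2/10
  = 1.4696 + 11.7361 + 1.5448 + 5.997 = 20.7474
Step 3: Objective decrease = 0.5 * g^T H^(-1) g = 10.3737


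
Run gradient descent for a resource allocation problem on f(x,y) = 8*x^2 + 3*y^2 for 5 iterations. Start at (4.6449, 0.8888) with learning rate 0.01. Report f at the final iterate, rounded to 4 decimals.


Gradient descent on f(x,y) = 8*x^2 + 3*y^2.
Starting point: (4.6449, 0.8888), alpha = 0.01
Step 1: grad_x = 2*8*4.6449 = 74.3184, grad_y = 2*3*0.8888 = 5.3328
  x_1 = 4.6449 - 0.01*74.3184 = 3.9017
  y_1 = 0.8888 - 0.01*5.3328 = 0.8355
Step 2: grad_x = 2*8*3.9017 = 62.4275, grad_y = 2*3*0.8355 = 5.0128
  x_2 = 3.9017 - 0.01*62.4275 = 3.2774
  y_2 = 0.8355 - 0.01*5.0128 = 0.7853
Step 3: grad_x = 2*8*3.2774 = 52.4391, grad_y = 2*3*0.7853 = 4.7121
  x_3 = 3.2774 - 0.01*52.4391 = 2.7531
  y_3 = 0.7853 - 0.01*4.7121 = 0.7382
Step 4: grad_x = 2*8*2.7531 = 44.0488, grad_y = 2*3*0.7382 = 4.4293
  x_4 = 2.7531 - 0.01*44.0488 = 2.3126
  y_4 = 0.7382 - 0.01*4.4293 = 0.6939
Step 5: grad_x = 2*8*2.3126 = 37.001, grad_y = 2*3*0.6939 = 4.1636
  x_5 = 2.3126 - 0.01*37.001 = 1.9426
  y_5 = 0.6939 - 0.01*4.1636 = 0.6523
f(1.9426, 0.6523) = 8*1.9426^2 + 3*0.6523^2 = 31.4645


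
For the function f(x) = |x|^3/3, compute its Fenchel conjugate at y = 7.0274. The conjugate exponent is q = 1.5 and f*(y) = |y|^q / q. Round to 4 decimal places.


The conjugate exponent q satisfies 1/p + 1/q = 1.
p = 3, so q = 3/(3 - 1) = 1.5
|y|^q = 7.0274^1.5 = 18.6291
f*(7.0274) = 18.6291 / 1.5 = 12.4194


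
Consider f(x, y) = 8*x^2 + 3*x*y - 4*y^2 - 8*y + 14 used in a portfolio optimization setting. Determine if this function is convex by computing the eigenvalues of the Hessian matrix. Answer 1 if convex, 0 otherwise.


The Hessian of f(x,y) = 8*x^2 + 3*x*y - 4*y^2 - 8*y + 14 is:
H = [[16, 3], [3, -8]]
Trace = 16 - 8 = 8
Determinant = 16*-8 - (3)^2 = -137
Discriminant = (8)^2 - 4*-137 = 612.0
Eigenvalues: lambda_1 = -8.3693, lambda_2 = 16.3693
The function is not convex.

0


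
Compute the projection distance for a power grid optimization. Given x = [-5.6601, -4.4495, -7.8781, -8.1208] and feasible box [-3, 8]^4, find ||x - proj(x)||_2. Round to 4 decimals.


Project each component onto [-3, 8].
clip(-5.6601) = -3.0, clip(-4.4495) = -3.0, clip(-7.8781) = -3.0, clip(-8.1208) = -3.0
Projection = [-3.0, -3.0, -3.0, -3.0]
Squared diffs: [7.0761, 2.1011, 23.7959, 26.2226]
Distance = sqrt(59.1957) = 7.6939


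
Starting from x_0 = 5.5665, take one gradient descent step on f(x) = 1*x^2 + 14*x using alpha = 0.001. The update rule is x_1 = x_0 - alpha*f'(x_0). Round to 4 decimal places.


We compute the gradient at x_0 and apply the update.
f'(x) = 2*x + 14
f'(5.5665) = 2*5.5665 + 14 = 25.133
x_1 = 5.5665 - 0.001*25.133 = 5.5414


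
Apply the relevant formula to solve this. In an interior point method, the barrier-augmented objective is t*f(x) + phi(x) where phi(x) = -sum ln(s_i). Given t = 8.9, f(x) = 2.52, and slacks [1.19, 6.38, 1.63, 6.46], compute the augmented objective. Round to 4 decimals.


Step 1: Compute log-barrier.
ln values: [0.174, 1.8532, 0.4886, 1.8656]
phi = -(0.174 + 1.8532 + 0.4886 + 1.8656) = -4.3813
Step 2: Compute augmented objective.
t*f(x) = 8.9*2.52 = 22.428
Total = 22.428 - 4.3813 = 18.0467


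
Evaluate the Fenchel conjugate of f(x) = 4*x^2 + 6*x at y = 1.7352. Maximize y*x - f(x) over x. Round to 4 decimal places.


f*(y) = sup_x {y*x - a*x^2 - b*x} = sup_x {(y-b)*x - a*x^2}
FOC: (y - b) - 2a*x = 0 => x* = (y - b)/(2a)
x* = (1.7352 - 6)/(2*4) = -0.5331
f*(1.7352) = (y-b)^2/(4a) = (1.7352 - 6)^2/(4*4)
= 18.1885/16 = 1.1368


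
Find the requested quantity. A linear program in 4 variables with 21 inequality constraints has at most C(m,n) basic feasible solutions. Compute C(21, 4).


Each vertex corresponds to some choice of n active constraints out of m, so the number of vertices is at most C(m, n) = m! / (n!(m-n)!).
m = 21, n = 4
Numerator: 21 * 20 * 19 * 18
Denominator: 4! = 24
C(21, 4) = 5985


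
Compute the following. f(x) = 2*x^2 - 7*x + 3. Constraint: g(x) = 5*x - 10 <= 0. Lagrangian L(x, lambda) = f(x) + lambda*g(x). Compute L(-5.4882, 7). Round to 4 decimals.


Step 1: Evaluate f(x).
f(-5.4882) = 2*(-5.4882)^2 - 7*(-5.4882) + 3 = 101.6581
Step 2: Evaluate g(x).
g(-5.4882) = 5*-5.4882 - 10 = -37.441
Step 3: Compute Lagrangian.
L = 101.6581 + 7*-37.441 = -160.4289


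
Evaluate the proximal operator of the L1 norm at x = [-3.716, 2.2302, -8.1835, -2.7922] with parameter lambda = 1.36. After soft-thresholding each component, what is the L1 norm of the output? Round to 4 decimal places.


Soft-thresholding with lambda = 1.36:
prox(-3.716) = sign(-3.716)*max(|-3.716| - 1.36, 0) = -2.356
prox(2.2302) = sign(2.2302)*max(|2.2302| - 1.36, 0) = 0.8702
prox(-8.1835) = sign(-8.1835)*max(|-8.1835| - 1.36, 0) = -6.8235
prox(-2.7922) = sign(-2.7922)*max(|-2.7922| - 1.36, 0) = -1.4322
prox(x) = [-2.356, 0.8702, -6.8235, -1.4322]
||prox(x)||_1 = 2.356 + 0.8702 + 6.8235 + 1.4322 = 11.4819


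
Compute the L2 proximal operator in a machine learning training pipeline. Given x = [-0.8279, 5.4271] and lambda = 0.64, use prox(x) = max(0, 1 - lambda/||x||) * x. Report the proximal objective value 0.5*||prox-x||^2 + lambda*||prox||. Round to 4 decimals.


Step 1: Compute ||x||.
||x|| = 5.4899
Step 2: Compute scaling factor.
scale = max(0, 1 - 0.64/5.4899) = 0.8834
Step 3: prox(x) = [-0.7314, 4.7944]
||prox(x)|| = 4.8499
Step 4: Proximal objective.
0.5*||prox-x||^2 = 0.2048
lambda*||prox|| = 3.1039
Total = 3.3087


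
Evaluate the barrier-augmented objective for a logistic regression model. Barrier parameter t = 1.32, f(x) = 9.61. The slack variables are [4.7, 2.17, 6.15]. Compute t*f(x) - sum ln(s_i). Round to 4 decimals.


Step 1: Compute log-barrier.
ln values: [1.5476, 0.7747, 1.8165]
phi = -(1.5476 + 0.7747 + 1.8165) = -4.1387
Step 2: Compute augmented objective.
t*f(x) = 1.32*9.61 = 12.6852
Total = 12.6852 - 4.1387 = 8.5465


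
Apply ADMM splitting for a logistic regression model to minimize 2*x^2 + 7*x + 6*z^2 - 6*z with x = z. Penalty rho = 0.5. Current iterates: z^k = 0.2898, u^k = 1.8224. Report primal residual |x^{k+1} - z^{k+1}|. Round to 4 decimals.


ADMM iteration with rho = 0.5, z^k = 0.2898, u^k = 1.8224
Step 1: x-update.
Minimize 2*x^2 + 7*x + (0.5/2)*(x - 0.2898 + 1.8224)^2
FOC: (2*2 + 0.5)*x = -7 + 0.5*(0.2898 - 1.8224)
x^{k+1} = -1.7258
Step 2: z-update.
Minimize 6*z^2 - 6*z + (0.5/2)*(-1.7258 - z + 1.8224)^2
FOC: (2*6 + 0.5)*z = 6 + 0.5*(-1.7258 + 1.8224)
z^{k+1} = 0.4839
Step 3: u-update.
u^{k+1} = 1.8224 - 1.7258 - 0.4839 = -0.3873
Step 4: Primal residual = |-1.7258 - 0.4839| = 2.2097


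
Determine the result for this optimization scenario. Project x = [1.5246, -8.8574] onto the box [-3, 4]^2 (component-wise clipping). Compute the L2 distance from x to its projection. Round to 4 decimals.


Project each component onto [-3, 4].
clip(1.5246) = 1.5246, clip(-8.8574) = -3.0
Projection = [1.5246, -3.0]
Squared diffs: [0.0, 34.3091]
Distance = sqrt(34.3091) = 5.8574


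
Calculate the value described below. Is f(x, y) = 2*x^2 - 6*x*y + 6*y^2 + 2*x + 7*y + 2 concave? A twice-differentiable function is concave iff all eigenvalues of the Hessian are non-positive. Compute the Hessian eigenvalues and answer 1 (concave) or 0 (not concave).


The Hessian of f(x,y) = 2*x^2 - 6*x*y + 6*y^2 + 2*x + 7*y + 2 is:
H = [[4, -6], [-6, 12]]
Trace = 4 + 12 = 16
Determinant = 4*12 - (-6)^2 = 12
Discriminant = (16)^2 - 4*12 = 208.0
Eigenvalues: lambda_1 = 0.7889, lambda_2 = 15.2111
The function is not concave.

0


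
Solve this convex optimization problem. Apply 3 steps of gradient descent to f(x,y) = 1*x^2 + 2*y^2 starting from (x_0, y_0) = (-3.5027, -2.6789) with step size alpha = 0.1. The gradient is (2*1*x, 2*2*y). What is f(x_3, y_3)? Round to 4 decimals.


Gradient descent on f(x,y) = 1*x^2 + 2*y^2.
Starting point: (-3.5027, -2.6789), alpha = 0.1
Step 1: grad_x = 2*1*-3.5027 = -7.0054, grad_y = 2*2*-2.6789 = -10.7156
  x_1 = -3.5027 - 0.1*-7.0054 = -2.8022
  y_1 = -2.6789 - 0.1*-10.7156 = -1.6073
Step 2: grad_x = 2*1*-2.8022 = -5.6043, grad_y = 2*2*-1.6073 = -6.4294
  x_2 = -2.8022 - 0.1*-5.6043 = -2.2417
  y_2 = -1.6073 - 0.1*-6.4294 = -0.9644
Step 3: grad_x = 2*1*-2.2417 = -4.4835, grad_y = 2*2*-0.9644 = -3.8576
  x_3 = -2.2417 - 0.1*-4.4835 = -1.7934
  y_3 = -0.9644 - 0.1*-3.8576 = -0.5786
f(-1.7934, -0.5786) = 1*(-1.7934)^2 + 2*(-0.5786)^2 = 3.8859


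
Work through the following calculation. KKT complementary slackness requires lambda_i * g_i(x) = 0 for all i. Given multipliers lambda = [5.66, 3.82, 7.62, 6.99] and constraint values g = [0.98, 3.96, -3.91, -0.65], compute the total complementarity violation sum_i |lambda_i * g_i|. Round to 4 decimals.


KKT complementary slackness check:
lambda_1 * g_1 = 5.66 * 0.98 = 5.5468
lambda_2 * g_2 = 3.82 * 3.96 = 15.1272
lambda_3 * g_3 = 7.62 * -3.91 = -29.7942
lambda_4 * g_4 = 6.99 * -0.65 = -4.5435
Total violation = 5.5468 + 15.1272 + 29.7942 + 4.5435 = 55.0117


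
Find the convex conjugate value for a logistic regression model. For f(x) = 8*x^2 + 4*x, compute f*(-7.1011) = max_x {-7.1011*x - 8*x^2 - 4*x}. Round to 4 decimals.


f*(y) = sup_x {y*x - a*x^2 - b*x} = sup_x {(y-b)*x - a*x^2}
FOC: (y - b) - 2a*x = 0 => x* = (y - b)/(2a)
x* = (-7.1011 - 4)/(2*8) = -0.6938
f*(-7.1011) = (y-b)^2/(4a) = (-7.1011 - 4)^2/(4*8)
= 123.2344/32 = 3.8511


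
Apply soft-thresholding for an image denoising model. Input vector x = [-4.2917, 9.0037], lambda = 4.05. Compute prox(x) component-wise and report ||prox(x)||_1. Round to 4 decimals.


Soft-thresholding with lambda = 4.05:
prox(-4.2917) = sign(-4.2917)*max(|-4.2917| - 4.05, 0) = -0.2417
prox(9.0037) = sign(9.0037)*max(|9.0037| - 4.05, 0) = 4.9537
prox(x) = [-0.2417, 4.9537]
||prox(x)||_1 = 0.2417 + 4.9537 = 5.1954


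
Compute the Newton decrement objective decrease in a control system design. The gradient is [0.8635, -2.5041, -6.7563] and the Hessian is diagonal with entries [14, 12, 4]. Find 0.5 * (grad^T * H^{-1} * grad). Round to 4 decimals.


Step 1: H is diagonal, so H^(-1) * g = [0.0617, -0.2087, -1.6891].
Step 2: g^T H^(-1) g = sum_i g_i^2 / H_ii
  = (0.8635)^2/14 + (-2.5041)^2/12 + (-6.7563)^2/4
  = 0.0533 + 0.5225 + 11.4119 = 11.9877
Step 3: Objective decrease = 0.5 * g^T H^(-1) g = 5.9938


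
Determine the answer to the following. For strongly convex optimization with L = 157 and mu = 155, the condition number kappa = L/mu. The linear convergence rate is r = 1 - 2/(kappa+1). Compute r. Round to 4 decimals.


Step 1: Compute the condition number.
kappa = L/mu = 157/155 = 1.0129
Step 2: Compute the convergence rate.
r = 1 - 2/(kappa + 1) = 1 - 2*mu/(L + mu) = (L - mu)/(L + mu) = 2/312 = 0.0064


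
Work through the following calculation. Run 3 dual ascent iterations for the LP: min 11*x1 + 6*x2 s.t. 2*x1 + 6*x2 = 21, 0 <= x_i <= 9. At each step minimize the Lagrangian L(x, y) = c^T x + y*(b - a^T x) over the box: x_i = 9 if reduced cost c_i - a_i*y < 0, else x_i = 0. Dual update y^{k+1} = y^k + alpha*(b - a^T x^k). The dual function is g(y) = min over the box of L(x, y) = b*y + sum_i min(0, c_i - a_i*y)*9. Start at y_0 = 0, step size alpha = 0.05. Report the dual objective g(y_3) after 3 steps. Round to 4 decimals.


Dual ascent for LP: min 11*x1 + 6*x2, 2*x1 + 6*x2 = 21, 0 <= x_i <= 9
Step 1: y^k = 0.0, reduced costs: (11.0, 6.0)
  x^k = (0.0, 0.0), subgradient = b - a^T x = 21.0
  y^{k+1} = 0.0 + 0.05*21.0 = 1.05
Step 2: y^k = 1.05, reduced costs: (8.9, -0.3)
  x^k = (0.0, 9.0), subgradient = b - a^T x = -33.0
  y^{k+1} = 1.05 + 0.05*-33.0 = -0.6
Step 3: y^k = -0.6, reduced costs: (12.2, 9.6)
  x^k = (0.0, 0.0), subgradient = b - a^T x = 21.0
  y^{k+1} = -0.6 + 0.05*21.0 = 0.45
Dual objective at y_3 = 0.45: reduced costs (10.1, 3.3), box minimizer x = (0.0, 0.0)
g(y_3) = b*y + (c1 - a1*y)*x1 + (c2 - a2*y)*x2 = 21*0.45 + 10.1*0.0 + 3.3*0.0 = 9.45 + 0.0 + 0.0 = 9.45


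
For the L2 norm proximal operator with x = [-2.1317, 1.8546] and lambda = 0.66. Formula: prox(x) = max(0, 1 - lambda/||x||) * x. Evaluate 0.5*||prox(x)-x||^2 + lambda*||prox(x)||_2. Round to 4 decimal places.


Step 1: Compute ||x||.
||x|| = 2.8255
Step 2: Compute scaling factor.
scale = max(0, 1 - 0.66/2.8255) = 0.7664
Step 3: prox(x) = [-1.6338, 1.4214]
||prox(x)|| = 2.1655
Step 4: Proximal objective.
0.5*||prox-x||^2 = 0.2178
lambda*||prox|| = 1.4292
Total = 1.6471


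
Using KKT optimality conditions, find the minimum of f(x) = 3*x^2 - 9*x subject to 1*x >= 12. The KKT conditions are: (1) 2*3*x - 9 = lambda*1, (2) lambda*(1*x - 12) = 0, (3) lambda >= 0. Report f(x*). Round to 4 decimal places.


Step 1: Try lambda = 0 (constraint inactive).
x_unc = 9/(2*3) = 1.5
Check: 1*1.5 = 1.5 < 12 -- violated!
Step 2: Constraint must be active: 1*x = 12
x* = 12/1 = 12.0
lambda = (2*3*12.0 - 9)/1 = 63.0
Step 3: Compute optimal value.
f(x*) = 3*12.0^2 - 9*12.0 = 324.0


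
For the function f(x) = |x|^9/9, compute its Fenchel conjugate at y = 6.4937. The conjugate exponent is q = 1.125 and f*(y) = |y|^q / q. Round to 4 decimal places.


The conjugate exponent q satisfies 1/p + 1/q = 1.
p = 9, so q = 9/(9 - 1) = 1.125
|y|^q = 6.4937^1.125 = 8.2045
f*(6.4937) = 8.2045 / 1.125 = 7.2929


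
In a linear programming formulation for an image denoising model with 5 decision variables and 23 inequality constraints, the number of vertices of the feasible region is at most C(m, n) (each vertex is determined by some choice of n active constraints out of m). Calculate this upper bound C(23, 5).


Each vertex corresponds to some choice of n active constraints out of m, so the number of vertices is at most C(m, n) = m! / (n!(m-n)!).
m = 23, n = 5
Numerator: 23 * 22 * 21 * 20 * 19
Denominator: 5! = 120
C(23, 5) = 33649


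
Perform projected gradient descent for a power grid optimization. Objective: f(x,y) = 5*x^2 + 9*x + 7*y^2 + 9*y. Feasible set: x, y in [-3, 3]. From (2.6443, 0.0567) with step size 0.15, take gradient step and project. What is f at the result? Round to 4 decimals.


Step 1: Compute gradient at (2.6443, 0.0567).
grad_x = 2*5*2.6443 + 9 = 35.443
grad_y = 2*7*0.0567 + 9 = 9.7938
Step 2: Gradient step.
x_raw = 2.6443 - 0.15*35.443 = -2.6722
y_raw = 0.0567 - 0.15*9.7938 = -1.4124
Step 3: Project onto [-3, 3].
x_proj = clip(-2.6722) = -2.6722
y_proj = clip(-1.4124) = -1.4124
Step 4: Evaluate f.
f(-2.6722, -1.4124) = 12.9048


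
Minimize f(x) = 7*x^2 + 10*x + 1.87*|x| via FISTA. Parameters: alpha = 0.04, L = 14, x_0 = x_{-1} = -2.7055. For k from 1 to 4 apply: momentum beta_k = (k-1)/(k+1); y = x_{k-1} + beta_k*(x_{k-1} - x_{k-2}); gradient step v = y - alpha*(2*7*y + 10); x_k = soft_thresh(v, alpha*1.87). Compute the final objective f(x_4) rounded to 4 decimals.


FISTA on f(x) = 7*x^2 + 10*x + 1.87*|x|
L = 14, alpha = 0.04
Iteration 1: beta = 0.0, y = -2.7055 + 0.0*(-2.7055 + 2.7055) = -2.7055
  grad(y) = -27.877, v = y - alpha*grad = -1.5904
  prox(v) = soft_thresh(-1.5904, 0.0748) = -1.5156
Iteration 2: beta = 0.3333, y = -1.5156 + 0.3333*(-1.5156 + 2.7055) = -1.119
  grad(y) = -5.6659, v = y - alpha*grad = -0.8924
  prox(v) = soft_thresh(-0.8924, 0.0748) = -0.8176
Iteration 3: beta = 0.5, y = -0.8176 + 0.5*(-0.8176 + 1.5156) = -0.4685
  grad(y) = 3.4406, v = y - alpha*grad = -0.6062
  prox(v) = soft_thresh(-0.6062, 0.0748) = -0.5314
Iteration 4: beta = 0.6, y = -0.5314 + 0.6*(-0.5314 + 0.8176) = -0.3596
  grad(y) = 4.9652, v = y - alpha*grad = -0.5582
  prox(v) = soft_thresh(-0.5582, 0.0748) = -0.4834
f(x_4) = 7*(-0.4834)^2 + 10*(-0.4834) + 1.87*|-0.4834| = -2.2944


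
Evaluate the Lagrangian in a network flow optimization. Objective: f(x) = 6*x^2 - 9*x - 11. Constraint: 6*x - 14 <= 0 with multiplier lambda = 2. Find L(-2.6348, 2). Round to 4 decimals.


Step 1: Evaluate f(x).
f(-2.6348) = 6*(-2.6348)^2 - 9*(-2.6348) - 11 = 54.3662
Step 2: Evaluate g(x).
g(-2.6348) = 6*-2.6348 - 14 = -29.8088
Step 3: Compute Lagrangian.
L = 54.3662 + 2*-29.8088 = -5.2514


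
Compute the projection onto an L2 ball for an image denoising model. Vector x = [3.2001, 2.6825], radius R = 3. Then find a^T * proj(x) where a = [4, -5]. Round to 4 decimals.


Step 1: Compute ||x|| (intermediates to 6 decimals).
||x|| = sqrt(3.2001^2 + 2.6825^2) = 4.175697
Step 2: Project.
Since ||x|| > R, scale = R/||x|| = 3/4.175697 = 0.718443, proj(x) = scale * x
proj(x) = [2.299089, 1.927223]
Step 3: Dot product.
a^T * proj(x) = 4*2.299089 - 5*1.927223 = -0.4398


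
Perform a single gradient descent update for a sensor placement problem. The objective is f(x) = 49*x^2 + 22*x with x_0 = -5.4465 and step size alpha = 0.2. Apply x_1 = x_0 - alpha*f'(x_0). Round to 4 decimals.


We compute the gradient at x_0 and apply the update.
f'(x) = 98*x + 22
f'(-5.4465) = 98*-5.4465 + 22 = -511.757
x_1 = -5.4465 - 0.2*-511.757 = 96.9049


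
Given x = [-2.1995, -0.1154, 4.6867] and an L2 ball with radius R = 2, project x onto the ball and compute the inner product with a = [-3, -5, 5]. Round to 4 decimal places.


Step 1: Compute ||x|| (intermediates to 6 decimals).
||x|| = sqrt((-2.1995)^2 + (-0.1154)^2 + 4.6867^2) = 5.178443
Step 2: Project.
Since ||x|| > R, scale = R/||x|| = 2/5.178443 = 0.386216, proj(x) = scale * x
proj(x) = [-0.849482, -0.044569, 1.810079]
Step 3: Dot product.
a^T * proj(x) = -3*(-0.849482) - 5*(-0.044569) + 5*1.810079 = 11.8217


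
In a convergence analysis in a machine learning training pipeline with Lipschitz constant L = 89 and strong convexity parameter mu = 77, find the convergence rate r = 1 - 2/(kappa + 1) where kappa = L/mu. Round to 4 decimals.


Step 1: Compute the condition number.
kappa = L/mu = 89/77 = 1.1558
Step 2: Compute the convergence rate.
r = 1 - 2/(kappa + 1) = 1 - 2*mu/(L + mu) = (L - mu)/(L + mu) = 12/166 = 0.0723


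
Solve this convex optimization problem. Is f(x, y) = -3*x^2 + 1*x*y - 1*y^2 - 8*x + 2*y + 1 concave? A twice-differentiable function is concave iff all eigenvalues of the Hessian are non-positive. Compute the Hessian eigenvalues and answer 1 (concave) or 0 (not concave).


The Hessian of f(x,y) = -3*x^2 + 1*x*y - 1*y^2 - 8*x + 2*y + 1 is:
H = [[-6, 1], [1, -2]]
Trace = -6 - 2 = -8
Determinant = -6*-2 - (1)^2 = 11
Discriminant = (-8)^2 - 4*11 = 20.0
Eigenvalues: lambda_1 = -6.2361, lambda_2 = -1.7639
The function is concave.

1


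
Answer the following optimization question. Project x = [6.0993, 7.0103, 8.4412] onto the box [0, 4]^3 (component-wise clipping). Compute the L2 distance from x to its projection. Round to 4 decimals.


Project each component onto [0, 4].
clip(6.0993) = 4.0, clip(7.0103) = 4.0, clip(8.4412) = 4.0
Projection = [4.0, 4.0, 4.0]
Squared diffs: [4.4071, 9.0619, 19.7243]
Distance = sqrt(33.1933) = 5.7614


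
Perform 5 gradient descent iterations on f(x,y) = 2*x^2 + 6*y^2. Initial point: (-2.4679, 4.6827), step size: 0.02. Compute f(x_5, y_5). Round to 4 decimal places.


Gradient descent on f(x,y) = 2*x^2 + 6*y^2.
Starting point: (-2.4679, 4.6827), alpha = 0.02
Step 1: grad_x = 2*2*-2.4679 = -9.8716, grad_y = 2*6*4.6827 = 56.1924
  x_1 = -2.4679 - 0.02*-9.8716 = -2.2705
  y_1 = 4.6827 - 0.02*56.1924 = 3.5589
Step 2: grad_x = 2*2*-2.2705 = -9.0819, grad_y = 2*6*3.5589 = 42.7062
  x_2 = -2.2705 - 0.02*-9.0819 = -2.0888
  y_2 = 3.5589 - 0.02*42.7062 = 2.7047
Step 3: grad_x = 2*2*-2.0888 = -8.3553, grad_y = 2*6*2.7047 = 32.4567
  x_3 = -2.0888 - 0.02*-8.3553 = -1.9217
  y_3 = 2.7047 - 0.02*32.4567 = 2.0556
Step 4: grad_x = 2*2*-1.9217 = -7.6869, grad_y = 2*6*2.0556 = 24.6671
  x_4 = -1.9217 - 0.02*-7.6869 = -1.768
  y_4 = 2.0556 - 0.02*24.6671 = 1.5623
Step 5: grad_x = 2*2*-1.768 = -7.0719, grad_y = 2*6*1.5623 = 18.747
  x_5 = -1.768 - 0.02*-7.0719 = -1.6265
  y_5 = 1.5623 - 0.02*18.747 = 1.1873
f(-1.6265, 1.1873) = 2*(-1.6265)^2 + 6*1.1873^2 = 13.7495


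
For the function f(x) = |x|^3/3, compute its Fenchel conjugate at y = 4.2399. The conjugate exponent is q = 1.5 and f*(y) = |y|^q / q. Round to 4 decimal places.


The conjugate exponent q satisfies 1/p + 1/q = 1.
p = 3, so q = 3/(3 - 1) = 1.5
|y|^q = 4.2399^1.5 = 8.7304
f*(4.2399) = 8.7304 / 1.5 = 5.8203


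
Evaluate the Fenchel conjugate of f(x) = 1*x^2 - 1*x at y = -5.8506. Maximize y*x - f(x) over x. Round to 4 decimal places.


f*(y) = sup_x {y*x - a*x^2 - b*x} = sup_x {(y-b)*x - a*x^2}
FOC: (y - b) - 2a*x = 0 => x* = (y - b)/(2a)
x* = (-5.8506 + 1)/(2*1) = -2.4253
f*(-5.8506) = (y-b)^2/(4a) = (-5.8506 + 1)^2/(4*1)
= 23.5283/4 = 5.8821


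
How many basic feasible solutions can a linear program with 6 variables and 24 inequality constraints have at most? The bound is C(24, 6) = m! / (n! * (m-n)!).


Each vertex corresponds to some choice of n active constraints out of m, so the number of vertices is at most C(m, n) = m! / (n!(m-n)!).
m = 24, n = 6
Numerator: 24 * 23 * 22 * 21 * 20 * 19
Denominator: 6! = 720
C(24, 6) = 134596


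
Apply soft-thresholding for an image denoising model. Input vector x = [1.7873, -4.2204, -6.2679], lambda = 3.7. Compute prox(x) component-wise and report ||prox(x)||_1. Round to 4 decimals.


Soft-thresholding with lambda = 3.7:
prox(1.7873) = sign(1.7873)*max(|1.7873| - 3.7, 0) = 0.0
prox(-4.2204) = sign(-4.2204)*max(|-4.2204| - 3.7, 0) = -0.5204
prox(-6.2679) = sign(-6.2679)*max(|-6.2679| - 3.7, 0) = -2.5679
prox(x) = [0.0, -0.5204, -2.5679]
||prox(x)||_1 = 0.0 + 0.5204 + 2.5679 = 3.0883


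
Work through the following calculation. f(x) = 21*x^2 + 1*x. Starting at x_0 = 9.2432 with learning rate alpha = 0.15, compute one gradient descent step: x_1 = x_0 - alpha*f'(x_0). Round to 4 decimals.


We compute the gradient at x_0 and apply the update.
f'(x) = 42*x + 1
f'(9.2432) = 42*9.2432 + 1 = 389.2144
x_1 = 9.2432 - 0.15*389.2144 = -49.139


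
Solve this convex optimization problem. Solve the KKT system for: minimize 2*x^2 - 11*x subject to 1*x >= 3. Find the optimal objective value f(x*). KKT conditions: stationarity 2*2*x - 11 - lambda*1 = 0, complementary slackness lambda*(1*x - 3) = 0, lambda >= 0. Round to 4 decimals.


Step 1: Try lambda = 0 (constraint inactive).
x_unc = 11/(2*2) = 2.75
Check: 1*2.75 = 2.75 < 3 -- violated!
Step 2: Constraint must be active: 1*x = 3
x* = 3/1 = 3.0
lambda = (2*2*3.0 - 11)/1 = 1.0
Step 3: Compute optimal value.
f(x*) = 2*3.0^2 - 11*3.0 = -15.0


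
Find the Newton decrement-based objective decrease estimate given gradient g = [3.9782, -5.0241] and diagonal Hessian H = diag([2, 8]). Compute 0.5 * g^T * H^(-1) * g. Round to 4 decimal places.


Step 1: H is diagonal, so H^(-1) * g = [1.9891, -0.628].
Step 2: g^T H^(-1) g = sum_i g_i^2 / H_ii
  = (3.9782)^2/2 + (-5.0241)^2/8
  = 7.913 + 3.1552 = 11.0682
Step 3: Objective decrease = 0.5 * g^T H^(-1) g = 5.5341


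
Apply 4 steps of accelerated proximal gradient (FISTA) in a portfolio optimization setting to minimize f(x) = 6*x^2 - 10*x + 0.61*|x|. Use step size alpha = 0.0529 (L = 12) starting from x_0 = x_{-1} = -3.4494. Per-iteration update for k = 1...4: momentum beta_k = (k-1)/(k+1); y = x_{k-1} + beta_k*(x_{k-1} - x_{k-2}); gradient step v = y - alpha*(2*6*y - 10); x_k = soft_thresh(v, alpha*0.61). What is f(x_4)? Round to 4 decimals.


FISTA on f(x) = 6*x^2 - 10*x + 0.61*|x|
L = 12, alpha = 0.0529
Iteration 1: beta = 0.0, y = -3.4494 + 0.0*(-3.4494 + 3.4494) = -3.4494
  grad(y) = -51.3928, v = y - alpha*grad = -0.7307
  prox(v) = soft_thresh(-0.7307, 0.0323) = -0.6985
Iteration 2: beta = 0.3333, y = -0.6985 + 0.3333*(-0.6985 + 3.4494) = 0.2185
  grad(y) = -7.3776, v = y - alpha*grad = 0.6088
  prox(v) = soft_thresh(0.6088, 0.0323) = 0.5765
Iteration 3: beta = 0.5, y = 0.5765 + 0.5*(0.5765 + 0.6985) = 1.214
  grad(y) = 4.5684, v = y - alpha*grad = 0.9724
  prox(v) = soft_thresh(0.9724, 0.0323) = 0.9401
Iteration 4: beta = 0.6, y = 0.9401 + 0.6*(0.9401 - 0.5765) = 1.1582
  grad(y) = 3.8988, v = y - alpha*grad = 0.952
  prox(v) = soft_thresh(0.952, 0.0323) = 0.9197
f(x_4) = 6*0.9197^2 - 10*0.9197 + 0.61*|0.9197| = -3.5609


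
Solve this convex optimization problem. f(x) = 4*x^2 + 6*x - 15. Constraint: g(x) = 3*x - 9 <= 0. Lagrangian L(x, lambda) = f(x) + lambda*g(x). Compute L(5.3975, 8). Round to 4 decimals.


Step 1: Evaluate f(x).
f(5.3975) = 4*5.3975^2 + 6*5.3975 - 15 = 133.917
Step 2: Evaluate g(x).
g(5.3975) = 3*5.3975 - 9 = 7.1925
Step 3: Compute Lagrangian.
L = 133.917 + 8*7.1925 = 191.457


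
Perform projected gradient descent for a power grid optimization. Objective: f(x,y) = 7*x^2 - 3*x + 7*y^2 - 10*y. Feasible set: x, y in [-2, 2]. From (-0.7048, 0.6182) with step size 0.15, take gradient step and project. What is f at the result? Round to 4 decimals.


Step 1: Compute gradient at (-0.7048, 0.6182).
grad_x = 2*7*-0.7048 - 3 = -12.8672
grad_y = 2*7*0.6182 - 10 = -1.3452
Step 2: Gradient step.
x_raw = -0.7048 - 0.15*-12.8672 = 1.2253
y_raw = 0.6182 - 0.15*-1.3452 = 0.82
Step 3: Project onto [-2, 2].
x_proj = clip(1.2253) = 1.2253
y_proj = clip(0.82) = 0.82
Step 4: Evaluate f.
f(1.2253, 0.82) = 3.3401


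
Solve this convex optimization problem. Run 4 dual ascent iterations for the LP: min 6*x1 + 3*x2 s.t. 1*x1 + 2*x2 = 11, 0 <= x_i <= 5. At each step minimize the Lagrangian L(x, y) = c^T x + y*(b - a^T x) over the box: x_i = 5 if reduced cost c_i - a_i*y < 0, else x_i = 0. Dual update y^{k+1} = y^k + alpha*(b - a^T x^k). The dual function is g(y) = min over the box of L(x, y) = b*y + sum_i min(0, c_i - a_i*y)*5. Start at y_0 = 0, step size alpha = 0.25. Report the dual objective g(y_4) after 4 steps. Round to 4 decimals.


Dual ascent for LP: min 6*x1 + 3*x2, 1*x1 + 2*x2 = 11, 0 <= x_i <= 5
Step 1: y^k = 0.0, reduced costs: (6.0, 3.0)
  x^k = (0.0, 0.0), subgradient = b - a^T x = 11.0
  y^{k+1} = 0.0 + 0.25*11.0 = 2.75
Step 2: y^k = 2.75, reduced costs: (3.25, -2.5)
  x^k = (0.0, 5.0), subgradient = b - a^T x = 1.0
  y^{k+1} = 2.75 + 0.25*1.0 = 3.0
Step 3: y^k = 3.0, reduced costs: (3.0, -3.0)
  x^k = (0.0, 5.0), subgradient = b - a^T x = 1.0
  y^{k+1} = 3.0 + 0.25*1.0 = 3.25
Step 4: y^k = 3.25, reduced costs: (2.75, -3.5)
  x^k = (0.0, 5.0), subgradient = b - a^T x = 1.0
  y^{k+1} = 3.25 + 0.25*1.0 = 3.5
Dual objective at y_4 = 3.5: reduced costs (2.5, -4.0), box minimizer x = (0.0, 5.0)
g(y_4) = b*y + (c1 - a1*y)*x1 + (c2 - a2*y)*x2 = 11*3.5 + 2.5*0.0 + (-4.0)*5.0 = 38.5 + 0.0 - 20.0 = 18.5


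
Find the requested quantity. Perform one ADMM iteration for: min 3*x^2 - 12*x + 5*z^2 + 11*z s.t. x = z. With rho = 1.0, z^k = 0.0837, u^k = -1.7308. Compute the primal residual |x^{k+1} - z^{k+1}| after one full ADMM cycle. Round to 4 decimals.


ADMM iteration with rho = 1.0, z^k = 0.0837, u^k = -1.7308
Step 1: x-update.
Minimize 3*x^2 - 12*x + (1.0/2)*(x - 0.0837 - 1.7308)^2
FOC: (2*3 + 1.0)*x = 12 + 1.0*(0.0837 + 1.7308)
x^{k+1} = 1.9735
Step 2: z-update.
Minimize 5*z^2 + 11*z + (1.0/2)*(1.9735 - z - 1.7308)^2
FOC: (2*5 + 1.0)*z = -11 + 1.0*(1.9735 - 1.7308)
z^{k+1} = -0.9779
Step 3: u-update.
u^{k+1} = -1.7308 + 1.9735 + 0.9779 = 1.2206
Step 4: Primal residual = |1.9735 + 0.9779| = 2.9514


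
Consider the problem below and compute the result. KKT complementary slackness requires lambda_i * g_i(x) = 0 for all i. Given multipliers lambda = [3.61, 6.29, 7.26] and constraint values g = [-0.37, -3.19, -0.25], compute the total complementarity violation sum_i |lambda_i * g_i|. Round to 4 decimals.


KKT complementary slackness check:
lambda_1 * g_1 = 3.61 * -0.37 = -1.3357
lambda_2 * g_2 = 6.29 * -3.19 = -20.0651
lambda_3 * g_3 = 7.26 * -0.25 = -1.815
Total violation = 1.3357 + 20.0651 + 1.815 = 23.2158


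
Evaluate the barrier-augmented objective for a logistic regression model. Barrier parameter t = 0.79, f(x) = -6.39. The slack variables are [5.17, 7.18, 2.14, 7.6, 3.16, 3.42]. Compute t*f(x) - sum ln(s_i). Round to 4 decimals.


Step 1: Compute log-barrier.
ln values: [1.6429, 1.9713, 0.7608, 2.0281, 1.1506, 1.2296]
phi = -(1.6429 + 1.9713 + 0.7608 + 2.0281 + 1.1506 + 1.2296) = -8.7833
Step 2: Compute augmented objective.
t*f(x) = 0.79*-6.39 = -5.0481
Total = -5.0481 - 8.7833 = -13.8314


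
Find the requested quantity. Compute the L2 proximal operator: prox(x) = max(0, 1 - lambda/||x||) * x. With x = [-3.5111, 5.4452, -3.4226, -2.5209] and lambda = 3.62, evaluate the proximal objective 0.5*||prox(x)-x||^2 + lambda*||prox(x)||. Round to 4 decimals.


Step 1: Compute ||x||.
||x|| = 7.749
Step 2: Compute scaling factor.
scale = max(0, 1 - 3.62/7.749) = 0.5328
Step 3: prox(x) = [-1.8709, 2.9014, -1.8237, -1.3432]
||prox(x)|| = 4.129
Step 4: Proximal objective.
0.5*||prox-x||^2 = 6.5522
lambda*||prox|| = 14.947
Total = 21.4992


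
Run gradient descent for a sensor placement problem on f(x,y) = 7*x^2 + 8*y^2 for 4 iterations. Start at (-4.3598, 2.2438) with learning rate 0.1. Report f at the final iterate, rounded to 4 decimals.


Gradient descent on f(x,y) = 7*x^2 + 8*y^2.
Starting point: (-4.3598, 2.2438), alpha = 0.1
Step 1: grad_x = 2*7*-4.3598 = -61.0372, grad_y = 2*8*2.2438 = 35.9008
  x_1 = -4.3598 - 0.1*-61.0372 = 1.7439
  y_1 = 2.2438 - 0.1*35.9008 = -1.3463
Step 2: grad_x = 2*7*1.7439 = 24.4149, grad_y = 2*8*-1.3463 = -21.5405
  x_2 = 1.7439 - 0.1*24.4149 = -0.6976
  y_2 = -1.3463 - 0.1*-21.5405 = 0.8078
Step 3: grad_x = 2*7*-0.6976 = -9.766, grad_y = 2*8*0.8078 = 12.9243
  x_3 = -0.6976 - 0.1*-9.766 = 0.279
  y_3 = 0.8078 - 0.1*12.9243 = -0.4847
Step 4: grad_x = 2*7*0.279 = 3.9064, grad_y = 2*8*-0.4847 = -7.7546
  x_4 = 0.279 - 0.1*3.9064 = -0.1116
  y_4 = -0.4847 - 0.1*-7.7546 = 0.2908
f(-0.1116, 0.2908) = 7*(-0.1116)^2 + 8*0.2908^2 = 0.7637


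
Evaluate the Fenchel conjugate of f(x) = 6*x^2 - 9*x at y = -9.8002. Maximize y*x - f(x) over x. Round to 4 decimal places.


f*(y) = sup_x {y*x - a*x^2 - b*x} = sup_x {(y-b)*x - a*x^2}
FOC: (y - b) - 2a*x = 0 => x* = (y - b)/(2a)
x* = (-9.8002 + 9)/(2*6) = -0.0667
f*(-9.8002) = (y-b)^2/(4a) = (-9.8002 + 9)^2/(4*6)
= 0.6403/24 = 0.0267


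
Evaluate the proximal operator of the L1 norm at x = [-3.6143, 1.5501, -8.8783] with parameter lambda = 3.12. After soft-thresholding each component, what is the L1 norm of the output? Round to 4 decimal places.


Soft-thresholding with lambda = 3.12:
prox(-3.6143) = sign(-3.6143)*max(|-3.6143| - 3.12, 0) = -0.4943
prox(1.5501) = sign(1.5501)*max(|1.5501| - 3.12, 0) = 0.0
prox(-8.8783) = sign(-8.8783)*max(|-8.8783| - 3.12, 0) = -5.7583
prox(x) = [-0.4943, 0.0, -5.7583]
||prox(x)||_1 = 0.4943 + 0.0 + 5.7583 = 6.2526


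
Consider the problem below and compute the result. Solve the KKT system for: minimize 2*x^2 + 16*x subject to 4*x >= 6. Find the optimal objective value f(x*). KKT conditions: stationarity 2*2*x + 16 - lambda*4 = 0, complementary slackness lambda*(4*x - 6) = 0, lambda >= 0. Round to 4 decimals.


Step 1: Try lambda = 0 (constraint inactive).
x_unc = -16/(2*2) = -4.0
Check: 4*-4.0 = -16.0 < 6 -- violated!
Step 2: Constraint must be active: 4*x = 6
x* = 6/4 = 1.5
lambda = (2*2*1.5 + 16)/4 = 5.5
Step 3: Compute optimal value.
f(x*) = 2*1.5^2 + 16*1.5 = 28.5


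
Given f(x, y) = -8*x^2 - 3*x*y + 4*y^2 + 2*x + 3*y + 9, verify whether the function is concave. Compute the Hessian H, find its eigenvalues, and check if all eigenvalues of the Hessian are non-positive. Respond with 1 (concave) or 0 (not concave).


The Hessian of f(x,y) = -8*x^2 - 3*x*y + 4*y^2 + 2*x + 3*y + 9 is:
H = [[-16, -3], [-3, 8]]
Trace = -16 + 8 = -8
Determinant = -16*8 - (-3)^2 = -137
Discriminant = (-8)^2 - 4*-137 = 612.0
Eigenvalues: lambda_1 = -16.3693, lambda_2 = 8.3693
The function is not concave.

0


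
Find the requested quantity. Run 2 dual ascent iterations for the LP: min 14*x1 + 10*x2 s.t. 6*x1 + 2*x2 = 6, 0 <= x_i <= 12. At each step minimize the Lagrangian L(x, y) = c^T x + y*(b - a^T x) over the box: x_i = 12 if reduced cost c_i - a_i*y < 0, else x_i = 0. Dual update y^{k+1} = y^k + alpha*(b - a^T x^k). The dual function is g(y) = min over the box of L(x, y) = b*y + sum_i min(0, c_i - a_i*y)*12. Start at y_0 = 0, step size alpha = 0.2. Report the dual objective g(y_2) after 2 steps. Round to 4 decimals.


Dual ascent for LP: min 14*x1 + 10*x2, 6*x1 + 2*x2 = 6, 0 <= x_i <= 12
Step 1: y^k = 0.0, reduced costs: (14.0, 10.0)
  x^k = (0.0, 0.0), subgradient = b - a^T x = 6.0
  y^{k+1} = 0.0 + 0.2*6.0 = 1.2
Step 2: y^k = 1.2, reduced costs: (6.8, 7.6)
  x^k = (0.0, 0.0), subgradient = b - a^T x = 6.0
  y^{k+1} = 1.2 + 0.2*6.0 = 2.4
Dual objective at y_2 = 2.4: reduced costs (-0.4, 5.2), box minimizer x = (12.0, 0.0)
g(y_2) = b*y + (c1 - a1*y)*x1 + (c2 - a2*y)*x2 = 6*2.4 + (-0.4)*12.0 + 5.2*0.0 = 14.4 - 4.8 + 0.0 = 9.6


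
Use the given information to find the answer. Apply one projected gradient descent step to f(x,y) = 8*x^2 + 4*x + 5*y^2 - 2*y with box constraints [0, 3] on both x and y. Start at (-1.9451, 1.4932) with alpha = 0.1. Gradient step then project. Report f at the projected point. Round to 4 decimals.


Step 1: Compute gradient at (-1.9451, 1.4932).
grad_x = 2*8*-1.9451 + 4 = -27.1216
grad_y = 2*5*1.4932 - 2 = 12.932
Step 2: Gradient step.
x_raw = -1.9451 - 0.1*-27.1216 = 0.7671
y_raw = 1.4932 - 0.1*12.932 = 0.2
Step 3: Project onto [0, 3].
x_proj = clip(0.7671) = 0.7671
y_proj = clip(0.2) = 0.2
Step 4: Evaluate f.
f(0.7671, 0.2) = 7.5753


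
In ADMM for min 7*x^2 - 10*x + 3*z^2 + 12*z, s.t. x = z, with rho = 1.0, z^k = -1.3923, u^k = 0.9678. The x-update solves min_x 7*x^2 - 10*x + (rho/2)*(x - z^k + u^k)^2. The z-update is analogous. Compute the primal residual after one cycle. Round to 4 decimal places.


ADMM iteration with rho = 1.0, z^k = -1.3923, u^k = 0.9678
Step 1: x-update.
Minimize 7*x^2 - 10*x + (1.0/2)*(x + 1.3923 + 0.9678)^2
FOC: (2*7 + 1.0)*x = 10 + 1.0*(-1.3923 - 0.9678)
x^{k+1} = 0.5093
Step 2: z-update.
Minimize 3*z^2 + 12*z + (1.0/2)*(0.5093 - z + 0.9678)^2
FOC: (2*3 + 1.0)*z = -12 + 1.0*(0.5093 + 0.9678)
z^{k+1} = -1.5033
Step 3: u-update.
u^{k+1} = 0.9678 + 0.5093 + 1.5033 = 2.9804
Step 4: Primal residual = |0.5093 + 1.5033| = 2.0126


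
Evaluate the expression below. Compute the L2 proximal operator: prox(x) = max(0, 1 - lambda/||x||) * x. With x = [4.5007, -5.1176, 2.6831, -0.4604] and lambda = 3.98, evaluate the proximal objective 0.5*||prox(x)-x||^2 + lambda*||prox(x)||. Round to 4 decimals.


Step 1: Compute ||x||.
||x|| = 7.3387
Step 2: Compute scaling factor.
scale = max(0, 1 - 3.98/7.3387) = 0.4577
Step 3: prox(x) = [2.0598, -2.3422, 1.228, -0.2107]
||prox(x)|| = 3.3587
Step 4: Proximal objective.
0.5*||prox-x||^2 = 7.9202
lambda*||prox|| = 13.3676
Total = 21.288


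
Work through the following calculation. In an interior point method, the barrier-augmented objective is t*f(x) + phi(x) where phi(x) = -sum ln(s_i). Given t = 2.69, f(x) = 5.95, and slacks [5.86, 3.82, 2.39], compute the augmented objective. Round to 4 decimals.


Step 1: Compute log-barrier.
ln values: [1.7681, 1.3403, 0.8713]
phi = -(1.7681 + 1.3403 + 0.8713) = -3.9797
Step 2: Compute augmented objective.
t*f(x) = 2.69*5.95 = 16.0055
Total = 16.0055 - 3.9797 = 12.0258
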